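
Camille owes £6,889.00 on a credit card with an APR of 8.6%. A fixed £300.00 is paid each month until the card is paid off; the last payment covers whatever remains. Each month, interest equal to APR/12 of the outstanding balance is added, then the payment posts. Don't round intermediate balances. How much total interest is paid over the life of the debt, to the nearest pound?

Monthly rate r = 8.6%/12 = 0.716667% = 0.00716667.
Payoff takes n = ⌈−ln(1 − rB₀/P)/ln(1+r)⌉ = ⌈25.179⌉ = 26 payments; the last is £54.00.
Total paid = 25·£300.00 + £54.00 = £7,554.00.
Total interest = total paid − principal = £7,554.00 − £6,889.00 = £665.00.

£665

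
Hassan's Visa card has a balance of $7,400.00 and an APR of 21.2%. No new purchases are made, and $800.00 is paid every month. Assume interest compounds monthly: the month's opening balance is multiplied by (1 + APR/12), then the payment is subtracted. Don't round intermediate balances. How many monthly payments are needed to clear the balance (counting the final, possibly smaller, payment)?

11 months

Monthly rate r = 21.2%/12 = 1.76667% = 0.0176667.
Recurrence: B ← B·(1+r) − $800.00.
Month 1: interest $130.73; balance after payment $6,730.73.
Month 2: interest $118.91; balance after payment $6,049.64.
Closed form: n = −ln(1 − rB₀/P)/ln(1+r) = −ln(0.83658)/ln(1.01767) ≈ 10.189, so the balance reaches zero during payment 11.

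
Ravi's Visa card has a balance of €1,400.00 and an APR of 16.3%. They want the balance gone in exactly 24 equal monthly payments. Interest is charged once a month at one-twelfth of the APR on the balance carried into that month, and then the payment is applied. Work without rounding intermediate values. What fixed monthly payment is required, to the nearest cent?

Monthly rate r = 16.3%/12 = 1.35833% = 0.0135833.
Level-payment amortization: P = B₀·r / (1 − (1+r)^(−n)) = 1400.00·0.0135833 / (1 − 1.01358^(−24)).
Denominator 1 − (1+r)^(−24) = 0.276609263.
P = 19.0167 / 0.276609263 ≈ 68.75.

€68.75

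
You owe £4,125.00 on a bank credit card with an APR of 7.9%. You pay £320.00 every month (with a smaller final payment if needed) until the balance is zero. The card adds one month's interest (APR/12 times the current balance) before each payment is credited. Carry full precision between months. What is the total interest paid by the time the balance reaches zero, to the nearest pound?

Monthly rate r = 7.9%/12 = 0.658333% = 0.00658333.
Payoff takes n = ⌈−ln(1 − rB₀/P)/ln(1+r)⌉ = ⌈13.515⌉ = 14 payments; the last is £165.05.
Total paid = 13·£320.00 + £165.05 = £4,325.05.
Total interest = total paid − principal = £4,325.05 − £4,125.00 = £200.05.

£200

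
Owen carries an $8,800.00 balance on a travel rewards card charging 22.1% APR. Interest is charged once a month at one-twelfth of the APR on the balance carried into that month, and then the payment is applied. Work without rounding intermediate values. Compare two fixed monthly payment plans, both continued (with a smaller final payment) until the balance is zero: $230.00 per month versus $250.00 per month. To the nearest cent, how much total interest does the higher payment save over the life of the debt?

$1,056.16

Monthly rate r = 22.1%/12 = 1.84167% = 0.0184167.
At $230.00/mo: n = ⌈−ln(1 − rB₀/P)/ln(1+r)⌉ = 67 payments (last $190.73); total interest = total paid − $8,800.00 = $6,570.73.
At $250.00/mo: 58 payments (last $64.57); total interest $5,514.57.
Interest saved = $6,570.73 − $5,514.57 = $1,056.16.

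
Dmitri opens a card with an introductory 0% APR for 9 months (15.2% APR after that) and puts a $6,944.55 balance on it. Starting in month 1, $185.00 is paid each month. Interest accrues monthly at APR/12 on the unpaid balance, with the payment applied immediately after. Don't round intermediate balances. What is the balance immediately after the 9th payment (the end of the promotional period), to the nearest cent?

$5,279.55

Promo months 1–9 at r₀ = 0%/12 = 0; months 10+ at r₁ = 15.2%/12 = 0.0126667.
After month 9 (no interest yet): B = $6,944.55 − 9·$185.00 = $5,279.55.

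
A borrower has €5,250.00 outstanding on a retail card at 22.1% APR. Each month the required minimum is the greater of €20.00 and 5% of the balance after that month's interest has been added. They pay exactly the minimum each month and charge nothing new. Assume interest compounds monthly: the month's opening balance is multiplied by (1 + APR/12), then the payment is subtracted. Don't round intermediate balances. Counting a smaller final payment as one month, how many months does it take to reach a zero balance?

104 months

Monthly rate r = 22.1%/12 = 1.84167% = 0.0184167.
While 5% of the post-interest balance exceeds €20.00, each month B ← (B·(1+r))·(1 − 0.05), i.e. B shrinks by the factor (1+r)·0.95 = 0.9675.
This holds for months 1–79. Entering month 80 the balance is €385.87; 5% of the post-interest balance is now below €20.00, so the flat €20.00 minimum applies from here.
From month 80 a fixed €20.00 at rate r clears €385.87 in 25 more payments. Total: 79 + 25 = 104 months.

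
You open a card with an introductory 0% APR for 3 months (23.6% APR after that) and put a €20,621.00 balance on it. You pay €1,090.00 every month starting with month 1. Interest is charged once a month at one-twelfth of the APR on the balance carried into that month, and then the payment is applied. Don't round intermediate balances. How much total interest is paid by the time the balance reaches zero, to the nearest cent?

Promo months 1–3 at r₀ = 0%/12 = 0; months 4+ at r₁ = 23.6%/12 = 0.0196667.
After month 3 (no interest yet): B = €20,621.00 − 3·€1,090.00 = €17,351.00.
Then at r₁ with €1,090.00/mo: n₂ = −ln(1 − r₁·B/P)/ln(1+r₁) ≈ 19.28 → 20 more payments.
Total paid = 22·€1,090.00 + €308.28 = €24,288.28; interest = €24,288.28 − €20,621.00 = €3,667.28.

€3,667.28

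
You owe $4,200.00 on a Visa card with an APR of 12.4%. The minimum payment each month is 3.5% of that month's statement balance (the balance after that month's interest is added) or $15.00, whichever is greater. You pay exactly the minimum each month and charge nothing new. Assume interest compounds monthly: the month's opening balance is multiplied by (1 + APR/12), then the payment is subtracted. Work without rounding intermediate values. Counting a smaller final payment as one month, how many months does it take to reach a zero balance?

125 months

Monthly rate r = 12.4%/12 = 1.03333% = 0.0103333.
While 3.5% of the post-interest balance exceeds $15.00, each month B ← (B·(1+r))·(1 − 0.035), i.e. B shrinks by the factor (1+r)·0.965 = 0.97497.
This holds for months 1–91. Entering month 92 the balance is $418.33; 3.5% of the post-interest balance is now below $15.00, so the flat $15.00 minimum applies from here.
From month 92 a fixed $15.00 at rate r clears $418.33 in 34 more payments. Total: 91 + 34 = 125 months.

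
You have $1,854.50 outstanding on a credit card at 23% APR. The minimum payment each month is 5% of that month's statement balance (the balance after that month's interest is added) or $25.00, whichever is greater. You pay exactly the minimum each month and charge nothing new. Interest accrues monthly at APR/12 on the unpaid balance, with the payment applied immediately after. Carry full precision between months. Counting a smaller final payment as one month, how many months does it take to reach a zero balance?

67 months

Monthly rate r = 23%/12 = 1.91667% = 0.0191667.
While 5% of the post-interest balance exceeds $25.00, each month B ← (B·(1+r))·(1 − 0.05), i.e. B shrinks by the factor (1+r)·0.95 = 0.96821.
This holds for months 1–42. Entering month 43 the balance is $477.44; 5% of the post-interest balance is now below $25.00, so the flat $25.00 minimum applies from here.
From month 43 a fixed $25.00 at rate r clears $477.44 in 25 more payments. Total: 42 + 25 = 67 months.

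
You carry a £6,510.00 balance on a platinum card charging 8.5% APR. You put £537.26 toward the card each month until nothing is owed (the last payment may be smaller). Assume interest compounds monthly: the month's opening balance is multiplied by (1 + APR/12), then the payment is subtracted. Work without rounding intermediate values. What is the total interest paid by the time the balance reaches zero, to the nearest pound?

Monthly rate r = 8.5%/12 = 0.708333% = 0.00708333.
Payoff takes n = ⌈−ln(1 − rB₀/P)/ln(1+r)⌉ = ⌈12.714⌉ = 13 payments; the last is £383.81.
Total paid = 12·£537.26 + £383.81 = £6,830.93.
Total interest = total paid − principal = £6,830.93 − £6,510.00 = £320.93.

£321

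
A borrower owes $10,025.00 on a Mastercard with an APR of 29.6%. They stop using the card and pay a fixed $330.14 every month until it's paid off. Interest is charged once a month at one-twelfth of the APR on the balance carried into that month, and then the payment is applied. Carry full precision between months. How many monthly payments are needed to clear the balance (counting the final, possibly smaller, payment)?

Monthly rate r = 29.6%/12 = 2.46667% = 0.0246667.
Recurrence: B ← B·(1+r) − $330.14.
Month 1: interest $247.28; balance after payment $9,942.14.
Month 2: interest $245.24; balance after payment $9,857.24.
Closed form: n = −ln(1 − rB₀/P)/ln(1+r) = −ln(0.25097)/ln(1.02467) ≈ 56.732, so the balance reaches zero during payment 57.

57 payments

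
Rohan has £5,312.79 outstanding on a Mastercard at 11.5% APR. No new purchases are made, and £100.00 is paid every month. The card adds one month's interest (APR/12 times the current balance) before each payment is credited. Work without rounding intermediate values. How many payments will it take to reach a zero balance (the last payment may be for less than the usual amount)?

75 months

Monthly rate r = 11.5%/12 = 0.958333% = 0.00958333.
Recurrence: B ← B·(1+r) − £100.00.
Month 1: interest £50.91; balance after payment £5,263.70.
Month 2: interest £50.44; balance after payment £5,214.15.
Closed form: n = −ln(1 − rB₀/P)/ln(1+r) = −ln(0.49086)/ln(1.00958) ≈ 74.609, so the balance reaches zero during payment 75.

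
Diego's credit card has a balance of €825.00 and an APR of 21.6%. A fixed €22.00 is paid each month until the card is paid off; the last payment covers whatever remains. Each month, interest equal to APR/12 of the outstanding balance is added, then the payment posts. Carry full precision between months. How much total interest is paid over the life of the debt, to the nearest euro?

Monthly rate r = 21.6%/12 = 1.8% = 0.018.
Payoff takes n = ⌈−ln(1 − rB₀/P)/ln(1+r)⌉ = ⌈63.001⌉ = 64 payments; the last is €0.02.
Total paid = 63·€22.00 + €0.02 = €1,386.02.
Total interest = total paid − principal = €1,386.02 − €825.00 = €561.02.

€561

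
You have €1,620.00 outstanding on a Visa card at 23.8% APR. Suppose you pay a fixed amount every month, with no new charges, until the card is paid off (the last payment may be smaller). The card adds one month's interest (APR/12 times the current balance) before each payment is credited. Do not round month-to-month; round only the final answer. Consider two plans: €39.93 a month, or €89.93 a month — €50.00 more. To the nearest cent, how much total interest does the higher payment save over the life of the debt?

€1,295.86

Monthly rate r = 23.8%/12 = 1.98333% = 0.0198333.
At €39.93/mo: n = ⌈−ln(1 − rB₀/P)/ln(1+r)⌉ = 84 payments (last €6.05); total interest = total paid − €1,620.00 = €1,700.24.
At €89.93/mo: 23 payments (last €45.92); total interest €404.38.
Interest saved = €1,700.24 − €404.38 = €1,295.86.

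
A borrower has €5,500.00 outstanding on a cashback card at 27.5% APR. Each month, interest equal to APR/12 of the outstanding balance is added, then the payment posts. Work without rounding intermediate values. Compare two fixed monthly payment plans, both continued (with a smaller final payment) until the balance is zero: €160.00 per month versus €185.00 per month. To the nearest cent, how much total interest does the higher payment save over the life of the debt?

€1,608.81

Monthly rate r = 27.5%/12 = 2.29167% = 0.0229167.
At €160.00/mo: n = ⌈−ln(1 − rB₀/P)/ln(1+r)⌉ = 69 payments (last €66.07); total interest = total paid − €5,500.00 = €5,446.07.
At €185.00/mo: 51 payments (last €87.26); total interest €3,837.26.
Interest saved = €5,446.07 − €3,837.26 = €1,608.81.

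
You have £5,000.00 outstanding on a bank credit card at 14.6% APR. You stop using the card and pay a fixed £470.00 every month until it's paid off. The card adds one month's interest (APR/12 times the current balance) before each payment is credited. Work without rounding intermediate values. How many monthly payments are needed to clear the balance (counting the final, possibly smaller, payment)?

Monthly rate r = 14.6%/12 = 1.21667% = 0.0121667.
Recurrence: B ← B·(1+r) − £470.00.
Month 1: interest £60.83; balance after payment £4,590.83.
Month 2: interest £55.86; balance after payment £4,176.69.
Closed form: n = −ln(1 − rB₀/P)/ln(1+r) = −ln(0.87057)/ln(1.01217) ≈ 11.462, so the balance reaches zero during payment 12.

12 months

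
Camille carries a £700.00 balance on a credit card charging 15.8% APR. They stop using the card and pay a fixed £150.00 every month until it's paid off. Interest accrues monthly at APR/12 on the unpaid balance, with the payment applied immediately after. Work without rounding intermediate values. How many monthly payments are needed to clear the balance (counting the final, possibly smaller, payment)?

5 payments

Monthly rate r = 15.8%/12 = 1.31667% = 0.0131667.
Recurrence: B ← B·(1+r) − £150.00.
Month 1: interest £9.22; balance after payment £559.22.
Month 2: interest £7.36; balance after payment £416.58.
Month 3: interest £5.48; balance after payment £272.06.
Month 4: interest £3.58; balance after payment £125.65.
Month 5: interest £1.65; balance after payment £0.00.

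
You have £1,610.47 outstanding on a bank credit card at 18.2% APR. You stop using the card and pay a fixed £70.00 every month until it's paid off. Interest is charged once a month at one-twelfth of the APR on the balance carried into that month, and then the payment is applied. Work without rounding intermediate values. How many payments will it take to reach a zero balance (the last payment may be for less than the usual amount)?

Monthly rate r = 18.2%/12 = 1.51667% = 0.0151667.
Recurrence: B ← B·(1+r) − £70.00.
Month 1: interest £24.43; balance after payment £1,564.90.
Month 2: interest £23.73; balance after payment £1,518.63.
Closed form: n = −ln(1 − rB₀/P)/ln(1+r) = −ln(0.65106)/ln(1.01517) ≈ 28.509, so the balance reaches zero during payment 29.

29 months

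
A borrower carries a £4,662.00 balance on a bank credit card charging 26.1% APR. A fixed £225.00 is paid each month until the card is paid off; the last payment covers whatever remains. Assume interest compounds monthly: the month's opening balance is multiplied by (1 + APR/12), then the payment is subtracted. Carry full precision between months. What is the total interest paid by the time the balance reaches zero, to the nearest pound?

£1,602

Monthly rate r = 26.1%/12 = 2.175% = 0.02175.
Payoff takes n = ⌈−ln(1 − rB₀/P)/ln(1+r)⌉ = ⌈27.840⌉ = 28 payments; the last is £189.42.
Total paid = 27·£225.00 + £189.42 = £6,264.42.
Total interest = total paid − principal = £6,264.42 − £4,662.00 = £1,602.42.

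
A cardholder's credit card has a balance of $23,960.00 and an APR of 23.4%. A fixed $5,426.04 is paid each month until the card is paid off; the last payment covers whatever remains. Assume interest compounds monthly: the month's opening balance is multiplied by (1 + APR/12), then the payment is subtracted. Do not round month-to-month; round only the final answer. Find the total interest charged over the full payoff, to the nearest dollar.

Monthly rate r = 23.4%/12 = 1.95% = 0.0195.
Payoff takes n = ⌈−ln(1 − rB₀/P)/ln(1+r)⌉ = ⌈4.662⌉ = 5 payments; the last is $3,605.93.
Total paid = 4·$5,426.04 + $3,605.93 = $25,310.09.
Total interest = total paid − principal = $25,310.09 − $23,960.00 = $1,350.09.

$1,350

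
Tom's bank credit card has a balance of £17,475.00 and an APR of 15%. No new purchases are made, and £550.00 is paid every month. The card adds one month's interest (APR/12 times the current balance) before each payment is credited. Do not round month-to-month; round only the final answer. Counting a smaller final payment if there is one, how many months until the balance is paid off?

Monthly rate r = 15%/12 = 1.25% = 0.0125.
Recurrence: B ← B·(1+r) − £550.00.
Month 1: interest £218.44; balance after payment £17,143.44.
Month 2: interest £214.29; balance after payment £16,807.73.
Closed form: n = −ln(1 − rB₀/P)/ln(1+r) = −ln(0.60284)/ln(1.0125) ≈ 40.741, so the balance reaches zero during payment 41.

41 payments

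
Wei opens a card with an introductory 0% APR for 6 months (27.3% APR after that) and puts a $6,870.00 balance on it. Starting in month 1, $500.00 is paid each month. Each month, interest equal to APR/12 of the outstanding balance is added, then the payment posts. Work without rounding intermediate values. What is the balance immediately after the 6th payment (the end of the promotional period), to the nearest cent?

Promo months 1–6 at r₀ = 0%/12 = 0; months 7+ at r₁ = 27.3%/12 = 0.02275.
After month 6 (no interest yet): B = $6,870.00 − 6·$500.00 = $3,870.00.

$3,870.00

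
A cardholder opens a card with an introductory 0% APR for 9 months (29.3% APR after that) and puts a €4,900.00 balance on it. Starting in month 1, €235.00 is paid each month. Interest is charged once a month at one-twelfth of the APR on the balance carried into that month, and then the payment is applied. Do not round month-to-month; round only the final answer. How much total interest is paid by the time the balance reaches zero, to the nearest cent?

€543.06

Promo months 1–9 at r₀ = 0%/12 = 0; months 10+ at r₁ = 29.3%/12 = 0.0244167.
After month 9 (no interest yet): B = €4,900.00 − 9·€235.00 = €2,785.00.
Then at r₁ with €235.00/mo: n₂ = −ln(1 − r₁·B/P)/ln(1+r₁) ≈ 14.16 → 15 more payments.
Total paid = 23·€235.00 + €38.06 = €5,443.06; interest = €5,443.06 − €4,900.00 = €543.06.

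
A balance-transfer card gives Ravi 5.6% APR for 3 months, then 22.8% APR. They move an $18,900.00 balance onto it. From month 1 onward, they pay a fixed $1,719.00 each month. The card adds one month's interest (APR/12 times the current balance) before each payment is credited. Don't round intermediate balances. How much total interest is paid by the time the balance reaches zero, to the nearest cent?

$1,593.72

Promo months 1–3 at r₀ = 5.6%/12 = 0.00466667; months 4+ at r₁ = 22.8%/12 = 0.019.
After month 3: iterate B ← B·(1+r₀) − $1,719.00 for 3 months → $13,984.73.
Then at r₁ with $1,719.00/mo: n₂ = −ln(1 − r₁·B/P)/ln(1+r₁) ≈ 8.92 → 9 more payments.
Total paid = 11·$1,719.00 + $1,584.72 = $20,493.72; interest = $20,493.72 − $18,900.00 = $1,593.72.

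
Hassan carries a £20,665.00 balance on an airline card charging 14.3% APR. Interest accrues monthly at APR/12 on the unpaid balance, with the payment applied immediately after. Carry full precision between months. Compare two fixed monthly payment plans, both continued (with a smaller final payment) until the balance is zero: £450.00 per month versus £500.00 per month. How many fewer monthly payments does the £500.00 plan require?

9 fewer payments

Monthly rate r = 14.3%/12 = 1.19167% = 0.0119167.
At £450.00/mo: n = ⌈−ln(1 − rB₀/P)/ln(1+r)⌉ = 67 payments (last £400.72); total interest = total paid − £20,665.00 = £9,435.72.
At £500.00/mo: 58 payments (last £129.52); total interest £7,964.52.
Payments saved = 67 − 58 = 9.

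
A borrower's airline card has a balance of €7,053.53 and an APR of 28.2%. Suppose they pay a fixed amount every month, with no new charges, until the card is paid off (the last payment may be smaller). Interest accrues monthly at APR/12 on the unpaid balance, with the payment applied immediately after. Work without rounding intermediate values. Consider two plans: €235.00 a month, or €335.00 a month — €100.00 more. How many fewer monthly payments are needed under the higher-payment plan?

23 fewer payments

Monthly rate r = 28.2%/12 = 2.35% = 0.0235.
At €235.00/mo: n = ⌈−ln(1 − rB₀/P)/ln(1+r)⌉ = 53 payments (last €143.45); total interest = total paid − €7,053.53 = €5,309.92.
At €335.00/mo: 30 payments (last €133.40); total interest €2,794.87.
Payments saved = 53 − 30 = 23.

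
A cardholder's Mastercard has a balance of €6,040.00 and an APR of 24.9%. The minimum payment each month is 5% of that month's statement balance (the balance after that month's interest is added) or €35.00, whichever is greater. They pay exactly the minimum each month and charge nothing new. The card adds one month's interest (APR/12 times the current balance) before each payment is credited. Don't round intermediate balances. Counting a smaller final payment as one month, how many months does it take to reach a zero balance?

97 months

Monthly rate r = 24.9%/12 = 2.075% = 0.02075.
While 5% of the post-interest balance exceeds €35.00, each month B ← (B·(1+r))·(1 − 0.05), i.e. B shrinks by the factor (1+r)·0.95 = 0.96971.
This holds for months 1–71. Entering month 72 the balance is €680.28; 5% of the post-interest balance is now below €35.00, so the flat €35.00 minimum applies from here.
From month 72 a fixed €35.00 at rate r clears €680.28 in 26 more payments. Total: 71 + 26 = 97 months.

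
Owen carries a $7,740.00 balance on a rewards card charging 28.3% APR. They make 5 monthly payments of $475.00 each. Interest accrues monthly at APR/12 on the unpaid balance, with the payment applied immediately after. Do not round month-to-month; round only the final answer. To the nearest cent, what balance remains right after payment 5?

$6,207.06

Monthly rate r = 28.3%/12 = 2.35833% = 0.0235833.
Each month: B ← B·(1+r) − $475.00.
Month 1: interest $182.53; balance after payment $7,447.53.
Month 2: interest $175.64; balance after payment $7,148.17.
Month 3: interest $168.58; balance after payment $6,841.75.
Month 4: interest $161.35; balance after payment $6,528.10.
Month 5: interest $153.95; balance after payment $6,207.06.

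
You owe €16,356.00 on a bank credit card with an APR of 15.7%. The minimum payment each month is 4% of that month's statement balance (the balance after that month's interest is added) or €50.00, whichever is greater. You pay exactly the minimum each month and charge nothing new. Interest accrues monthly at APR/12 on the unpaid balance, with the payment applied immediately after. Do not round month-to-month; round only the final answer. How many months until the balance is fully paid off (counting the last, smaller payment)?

123 months

Monthly rate r = 15.7%/12 = 1.30833% = 0.0130833.
While 4% of the post-interest balance exceeds €50.00, each month B ← (B·(1+r))·(1 − 0.04), i.e. B shrinks by the factor (1+r)·0.96 = 0.97256.
This holds for months 1–93. Entering month 94 the balance is €1,229.99; 4% of the post-interest balance is now below €50.00, so the flat €50.00 minimum applies from here.
From month 94 a fixed €50.00 at rate r clears €1,229.99 in 30 more payments. Total: 93 + 30 = 123 months.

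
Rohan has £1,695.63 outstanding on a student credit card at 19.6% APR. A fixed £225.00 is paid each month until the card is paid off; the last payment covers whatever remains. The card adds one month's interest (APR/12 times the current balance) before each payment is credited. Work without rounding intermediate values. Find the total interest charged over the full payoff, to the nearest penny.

Monthly rate r = 19.6%/12 = 1.63333% = 0.0163333.
Payoff takes n = ⌈−ln(1 − rB₀/P)/ln(1+r)⌉ = ⌈8.107⌉ = 9 payments; the last is £24.34.
Total paid = 8·£225.00 + £24.34 = £1,824.34.
Total interest = total paid − principal = £1,824.34 − £1,695.63 = £128.71.

£128.71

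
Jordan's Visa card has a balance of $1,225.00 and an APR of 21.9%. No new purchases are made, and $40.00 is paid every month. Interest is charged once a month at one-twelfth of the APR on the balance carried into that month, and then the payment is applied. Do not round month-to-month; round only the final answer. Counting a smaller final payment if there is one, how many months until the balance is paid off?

46 payments

Monthly rate r = 21.9%/12 = 1.825% = 0.01825.
Recurrence: B ← B·(1+r) − $40.00.
Month 1: interest $22.36; balance after payment $1,207.36.
Month 2: interest $22.03; balance after payment $1,189.39.
Closed form: n = −ln(1 − rB₀/P)/ln(1+r) = −ln(0.44109)/ln(1.01825) ≈ 45.257, so the balance reaches zero during payment 46.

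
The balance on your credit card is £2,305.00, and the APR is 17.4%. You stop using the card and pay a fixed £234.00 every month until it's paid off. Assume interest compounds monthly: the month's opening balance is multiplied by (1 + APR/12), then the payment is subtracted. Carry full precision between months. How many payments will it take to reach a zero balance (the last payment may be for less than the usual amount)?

Monthly rate r = 17.4%/12 = 1.45% = 0.0145.
Recurrence: B ← B·(1+r) − £234.00.
Month 1: interest £33.42; balance after payment £2,104.42.
Month 2: interest £30.51; balance after payment £1,900.94.
Closed form: n = −ln(1 − rB₀/P)/ln(1+r) = −ln(0.85717)/ln(1.0145) ≈ 10.706, so the balance reaches zero during payment 11.

11 months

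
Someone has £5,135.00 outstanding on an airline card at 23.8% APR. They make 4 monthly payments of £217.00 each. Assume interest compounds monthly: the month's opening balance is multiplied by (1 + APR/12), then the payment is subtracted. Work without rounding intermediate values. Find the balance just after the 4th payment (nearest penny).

Monthly rate r = 23.8%/12 = 1.98333% = 0.0198333.
Each month: B ← B·(1+r) − £217.00.
Month 1: interest £101.84; balance after payment £5,019.84.
Month 2: interest £99.56; balance after payment £4,902.40.
Month 3: interest £97.23; balance after payment £4,782.64.
Month 4: interest £94.86; balance after payment £4,660.49.

£4,660.49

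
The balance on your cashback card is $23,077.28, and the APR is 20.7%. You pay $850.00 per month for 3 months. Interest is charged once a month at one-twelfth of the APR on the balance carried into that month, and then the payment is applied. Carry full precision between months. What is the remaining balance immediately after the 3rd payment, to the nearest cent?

$21,698.01

Monthly rate r = 20.7%/12 = 1.725% = 0.01725.
Each month: B ← B·(1+r) − $850.00.
Month 1: interest $398.08; balance after payment $22,625.36.
Month 2: interest $390.29; balance after payment $22,165.65.
Month 3: interest $382.36; balance after payment $21,698.01.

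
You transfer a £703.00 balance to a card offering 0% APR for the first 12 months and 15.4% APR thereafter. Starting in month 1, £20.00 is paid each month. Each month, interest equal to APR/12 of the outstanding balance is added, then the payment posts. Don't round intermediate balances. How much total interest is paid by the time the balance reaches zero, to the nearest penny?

£89.94

Promo months 1–12 at r₀ = 0%/12 = 0; months 13+ at r₁ = 15.4%/12 = 0.0128333.
After month 12 (no interest yet): B = £703.00 − 12·£20.00 = £463.00.
Then at r₁ with £20.00/mo: n₂ = −ln(1 − r₁·B/P)/ln(1+r₁) ≈ 27.65 → 28 more payments.
Total paid = 39·£20.00 + £12.94 = £792.94; interest = £792.94 − £703.00 = £89.94.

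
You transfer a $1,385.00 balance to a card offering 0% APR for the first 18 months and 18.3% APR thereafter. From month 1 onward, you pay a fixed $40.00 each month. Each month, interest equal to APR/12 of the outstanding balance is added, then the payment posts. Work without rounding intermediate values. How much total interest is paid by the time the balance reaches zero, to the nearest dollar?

Promo months 1–18 at r₀ = 0%/12 = 0; months 19+ at r₁ = 18.3%/12 = 0.01525.
After month 18 (no interest yet): B = $1,385.00 − 18·$40.00 = $665.00.
Then at r₁ with $40.00/mo: n₂ = −ln(1 − r₁·B/P)/ln(1+r₁) ≈ 19.32 → 20 more payments.
Total paid = 37·$40.00 + $12.85 = $1,492.85; interest = $1,492.85 − $1,385.00 = $107.85.

$108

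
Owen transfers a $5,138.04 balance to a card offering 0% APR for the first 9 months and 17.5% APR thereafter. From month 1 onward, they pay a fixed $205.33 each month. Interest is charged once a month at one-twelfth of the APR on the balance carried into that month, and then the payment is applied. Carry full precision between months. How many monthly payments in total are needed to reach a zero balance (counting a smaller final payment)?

Promo months 1–9 at r₀ = 0%/12 = 0; months 10+ at r₁ = 17.5%/12 = 0.0145833.
After month 9 (no interest yet): B = $5,138.04 − 9·$205.33 = $3,290.07.
Then at r₁ with $205.33/mo: n₂ = −ln(1 − r₁·B/P)/ln(1+r₁) ≈ 18.38 → 19 more payments.

28 payments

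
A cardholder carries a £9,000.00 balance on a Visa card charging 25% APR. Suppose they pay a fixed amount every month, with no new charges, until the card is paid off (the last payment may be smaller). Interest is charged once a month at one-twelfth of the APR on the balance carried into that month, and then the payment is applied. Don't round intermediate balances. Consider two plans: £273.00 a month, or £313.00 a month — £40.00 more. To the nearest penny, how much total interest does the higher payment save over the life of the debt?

£1,498.05

Monthly rate r = 25%/12 = 2.08333% = 0.0208333.
At £273.00/mo: n = ⌈−ln(1 − rB₀/P)/ln(1+r)⌉ = 57 payments (last £83.68); total interest = total paid − £9,000.00 = £6,371.68.
At £313.00/mo: 45 payments (last £101.63); total interest £4,873.63.
Interest saved = £6,371.68 − £4,873.63 = £1,498.05.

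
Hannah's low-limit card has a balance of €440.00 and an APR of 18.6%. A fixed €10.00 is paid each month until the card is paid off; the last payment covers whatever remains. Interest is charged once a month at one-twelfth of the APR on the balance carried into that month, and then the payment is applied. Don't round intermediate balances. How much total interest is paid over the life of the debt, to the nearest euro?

Monthly rate r = 18.6%/12 = 1.55% = 0.0155.
Payoff takes n = ⌈−ln(1 − rB₀/P)/ln(1+r)⌉ = ⌈74.488⌉ = 75 payments; the last is €4.90.
Total paid = 74·€10.00 + €4.90 = €744.90.
Total interest = total paid − principal = €744.90 − €440.00 = €304.90.

€305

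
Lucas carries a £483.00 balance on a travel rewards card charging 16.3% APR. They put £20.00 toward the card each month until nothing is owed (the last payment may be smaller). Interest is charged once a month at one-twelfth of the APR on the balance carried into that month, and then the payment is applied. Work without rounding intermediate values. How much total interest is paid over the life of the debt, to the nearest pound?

Monthly rate r = 16.3%/12 = 1.35833% = 0.0135833.
Payoff takes n = ⌈−ln(1 − rB₀/P)/ln(1+r)⌉ = ⌈29.466⌉ = 30 payments; the last is £9.35.
Total paid = 29·£20.00 + £9.35 = £589.35.
Total interest = total paid − principal = £589.35 − £483.00 = £106.35.

£106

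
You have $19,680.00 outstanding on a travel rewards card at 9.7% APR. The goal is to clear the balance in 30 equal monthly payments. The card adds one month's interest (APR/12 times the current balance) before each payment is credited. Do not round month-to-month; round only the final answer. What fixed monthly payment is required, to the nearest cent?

Monthly rate r = 9.7%/12 = 0.808333% = 0.00808333.
Level-payment amortization: P = B₀·r / (1 − (1+r)^(−n)) = 19680.00·0.00808333 / (1 − 1.00808^(−30)).
Denominator 1 − (1+r)^(−30) = 0.214570947.
P = 159.08 / 0.214570947 ≈ 741.39.

$741.39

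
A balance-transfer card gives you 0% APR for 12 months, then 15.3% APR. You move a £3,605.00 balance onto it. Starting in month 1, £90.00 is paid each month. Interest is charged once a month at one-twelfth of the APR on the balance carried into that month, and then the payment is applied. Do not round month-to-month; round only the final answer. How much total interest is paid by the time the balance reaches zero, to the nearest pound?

£620

Promo months 1–12 at r₀ = 0%/12 = 0; months 13+ at r₁ = 15.3%/12 = 0.01275.
After month 12 (no interest yet): B = £3,605.00 − 12·£90.00 = £2,525.00.
Then at r₁ with £90.00/mo: n₂ = −ln(1 − r₁·B/P)/ln(1+r₁) ≈ 34.94 → 35 more payments.
Total paid = 46·£90.00 + £84.94 = £4,224.94; interest = £4,224.94 − £3,605.00 = £619.94.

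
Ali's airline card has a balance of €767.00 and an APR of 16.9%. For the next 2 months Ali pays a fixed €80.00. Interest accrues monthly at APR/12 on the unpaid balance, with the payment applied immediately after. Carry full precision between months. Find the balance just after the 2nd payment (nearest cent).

Monthly rate r = 16.9%/12 = 1.40833% = 0.0140833.
Each month: B ← B·(1+r) − €80.00.
Month 1: interest €10.80; balance after payment €697.80.
Month 2: interest €9.83; balance after payment €627.63.

€627.63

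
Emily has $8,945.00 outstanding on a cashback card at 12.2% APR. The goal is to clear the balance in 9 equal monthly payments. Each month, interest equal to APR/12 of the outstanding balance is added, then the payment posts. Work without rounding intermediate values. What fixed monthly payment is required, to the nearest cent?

$1,045.09

Monthly rate r = 12.2%/12 = 1.01667% = 0.0101667.
Level-payment amortization: P = B₀·r / (1 − (1+r)^(−n)) = 8945.00·0.0101667 / (1 − 1.01017^(−9)).
Denominator 1 − (1+r)^(−9) = 0.0870169865.
P = 90.9408 / 0.0870169865 ≈ 1045.09.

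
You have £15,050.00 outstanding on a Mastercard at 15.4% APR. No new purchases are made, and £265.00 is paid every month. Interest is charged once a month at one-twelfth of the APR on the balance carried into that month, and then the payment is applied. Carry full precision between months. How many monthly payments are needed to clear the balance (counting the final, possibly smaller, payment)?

Monthly rate r = 15.4%/12 = 1.28333% = 0.0128333.
Recurrence: B ← B·(1+r) − £265.00.
Month 1: interest £193.14; balance after payment £14,978.14.
Month 2: interest £192.22; balance after payment £14,905.36.
Closed form: n = −ln(1 − rB₀/P)/ln(1+r) = −ln(0.27116)/ln(1.01283) ≈ 102.342, so the balance reaches zero during payment 103.

103 payments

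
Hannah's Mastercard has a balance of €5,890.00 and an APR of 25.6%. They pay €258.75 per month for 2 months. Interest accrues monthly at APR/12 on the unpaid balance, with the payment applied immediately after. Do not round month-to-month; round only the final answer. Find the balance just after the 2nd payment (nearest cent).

Monthly rate r = 25.6%/12 = 2.13333% = 0.0213333.
Each month: B ← B·(1+r) − €258.75.
Month 1: interest €125.65; balance after payment €5,756.90.
Month 2: interest €122.81; balance after payment €5,620.97.

€5,620.97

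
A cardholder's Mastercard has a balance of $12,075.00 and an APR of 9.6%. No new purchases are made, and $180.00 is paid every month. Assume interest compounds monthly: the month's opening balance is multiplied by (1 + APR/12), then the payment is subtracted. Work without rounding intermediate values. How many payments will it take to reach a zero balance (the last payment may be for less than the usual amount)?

Monthly rate r = 9.6%/12 = 0.8% = 0.008.
Recurrence: B ← B·(1+r) − $180.00.
Month 1: interest $96.60; balance after payment $11,991.60.
Month 2: interest $95.93; balance after payment $11,907.53.
Closed form: n = −ln(1 − rB₀/P)/ln(1+r) = −ln(0.46333)/ln(1.008) ≈ 96.548, so the balance reaches zero during payment 97.

97 months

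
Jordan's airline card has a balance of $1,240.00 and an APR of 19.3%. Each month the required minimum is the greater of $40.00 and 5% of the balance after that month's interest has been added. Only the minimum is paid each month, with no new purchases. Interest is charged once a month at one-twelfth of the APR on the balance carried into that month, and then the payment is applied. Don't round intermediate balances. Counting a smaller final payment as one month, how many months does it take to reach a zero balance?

Monthly rate r = 19.3%/12 = 1.60833% = 0.0160833.
While 5% of the post-interest balance exceeds $40.00, each month B ← (B·(1+r))·(1 − 0.05), i.e. B shrinks by the factor (1+r)·0.95 = 0.96528.
This holds for months 1–13. Entering month 14 the balance is $783.27; 5% of the post-interest balance is now below $40.00, so the flat $40.00 minimum applies from here.
From month 14 a fixed $40.00 at rate r clears $783.27 in 24 more payments. Total: 13 + 24 = 37 months.

37 months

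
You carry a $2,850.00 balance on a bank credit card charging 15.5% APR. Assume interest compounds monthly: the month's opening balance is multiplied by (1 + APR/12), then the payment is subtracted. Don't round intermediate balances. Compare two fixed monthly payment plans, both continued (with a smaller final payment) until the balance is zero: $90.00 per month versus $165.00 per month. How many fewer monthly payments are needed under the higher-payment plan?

Monthly rate r = 15.5%/12 = 1.29167% = 0.0129167.
At $90.00/mo: n = ⌈−ln(1 − rB₀/P)/ln(1+r)⌉ = 41 payments (last $88.56); total interest = total paid − $2,850.00 = $838.56.
At $165.00/mo: 20 payments (last $110.88); total interest $395.88.
Payments saved = 41 − 20 = 21.

21 fewer payments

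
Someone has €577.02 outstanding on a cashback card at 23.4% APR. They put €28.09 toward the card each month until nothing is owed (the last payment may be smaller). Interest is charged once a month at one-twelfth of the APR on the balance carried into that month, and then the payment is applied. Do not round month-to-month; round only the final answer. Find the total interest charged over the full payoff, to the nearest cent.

€167.42

Monthly rate r = 23.4%/12 = 1.95% = 0.0195.
Payoff takes n = ⌈−ln(1 − rB₀/P)/ln(1+r)⌉ = ⌈26.500⌉ = 27 payments; the last is €14.10.
Total paid = 26·€28.09 + €14.10 = €744.44.
Total interest = total paid − principal = €744.44 − €577.02 = €167.42.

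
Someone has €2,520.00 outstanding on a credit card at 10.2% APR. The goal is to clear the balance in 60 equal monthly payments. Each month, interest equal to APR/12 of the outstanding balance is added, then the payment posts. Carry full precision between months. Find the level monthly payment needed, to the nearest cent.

Monthly rate r = 10.2%/12 = 0.85% = 0.0085.
Level-payment amortization: P = B₀·r / (1 − (1+r)^(−n)) = 2520.00·0.0085 / (1 − 1.0085^(−60)).
Denominator 1 − (1+r)^(−60) = 0.39820878.
P = 21.42 / 0.39820878 ≈ 53.79.

€53.79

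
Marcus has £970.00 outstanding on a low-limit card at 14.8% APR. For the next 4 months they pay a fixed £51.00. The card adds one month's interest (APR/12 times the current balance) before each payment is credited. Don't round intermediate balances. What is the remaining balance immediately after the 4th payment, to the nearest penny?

£810.94

Monthly rate r = 14.8%/12 = 1.23333% = 0.0123333.
Each month: B ← B·(1+r) − £51.00.
Month 1: interest £11.96; balance after payment £930.96.
Month 2: interest £11.48; balance after payment £891.45.
Month 3: interest £10.99; balance after payment £851.44.
Month 4: interest £10.50; balance after payment £810.94.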